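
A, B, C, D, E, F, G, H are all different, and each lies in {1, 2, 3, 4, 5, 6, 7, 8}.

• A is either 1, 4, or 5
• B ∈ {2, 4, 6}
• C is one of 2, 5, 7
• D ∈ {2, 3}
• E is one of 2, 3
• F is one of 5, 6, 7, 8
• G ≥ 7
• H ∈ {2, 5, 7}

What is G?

8

The 8 variables together cover exactly {1, 2, 3, 4, 5, 6, 7, 8} — 8 values for 8 variables — and 1 appears only in A's list, so A = 1.
The 7 still-open variables together cover exactly {2, 3, 4, 5, 6, 7, 8} — 7 values for 7 variables — and 4 appears only in B's list, so B = 4.
Among the 6 still-open variables, 6 fits only F (and all 6 values in {2, 3, 5, 6, 7, 8} must be used), so F = 6.
The 5 still-open variables draw from only 5 values {2, 3, 5, 7, 8}, so each is used; only G can be 8, hence G = 8.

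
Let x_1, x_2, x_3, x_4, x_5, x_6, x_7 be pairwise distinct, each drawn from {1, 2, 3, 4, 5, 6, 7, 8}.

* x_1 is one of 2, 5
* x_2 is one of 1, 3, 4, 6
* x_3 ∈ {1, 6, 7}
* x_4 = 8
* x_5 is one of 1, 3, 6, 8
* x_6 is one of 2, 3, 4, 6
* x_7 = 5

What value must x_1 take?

2

x_4 has just one choice, so x_4 = 8. Eliminate 8 elsewhere: x_5.
x_7's domain is down to {5}, so x_7 = 5. Eliminate 5 elsewhere: x_1.
So x_1 = 2.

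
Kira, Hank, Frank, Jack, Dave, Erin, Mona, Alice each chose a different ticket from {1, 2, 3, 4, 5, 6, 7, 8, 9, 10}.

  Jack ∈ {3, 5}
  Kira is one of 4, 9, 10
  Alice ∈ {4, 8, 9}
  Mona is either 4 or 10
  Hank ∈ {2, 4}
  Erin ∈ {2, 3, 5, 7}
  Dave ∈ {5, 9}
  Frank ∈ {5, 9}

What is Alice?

8

The 8 variables draw from only 8 values {2, 3, 4, 5, 7, 8, 9, 10}, so each is used; only Erin can be 7, hence Erin = 7.
Among the 7 still-open variables, 2 fits only Hank (and all 7 values in {2, 3, 4, 5, 8, 9, 10} must be used), so Hank = 2.
Among the 6 still-open variables, 3 fits only Jack (and all 6 values in {3, 4, 5, 8, 9, 10} must be used), so Jack = 3.
The 5 still-open variables draw from only 5 values {4, 5, 8, 9, 10}, so each is used; only Alice can be 8, hence Alice = 8.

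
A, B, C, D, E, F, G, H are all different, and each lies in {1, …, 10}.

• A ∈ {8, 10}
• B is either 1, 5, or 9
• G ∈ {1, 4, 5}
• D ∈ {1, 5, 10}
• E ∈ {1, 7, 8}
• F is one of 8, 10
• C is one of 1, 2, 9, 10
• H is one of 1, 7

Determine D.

Among the 8 variables, 2 fits only C (and all 8 values in {1, 2, 4, 5, 7, 8, 9, 10} must be used), so C = 2.
The 7 still-open variables draw from only 7 values {1, 4, 5, 7, 8, 9, 10}, so each is used; only G can be 4, hence G = 4.
The 6 still-open variables together cover exactly {1, 5, 7, 8, 9, 10} — 6 values for 6 variables — and 9 appears only in B's list, so B = 9.
Among the 5 still-open variables, 5 fits only D (and all 5 values in {1, 5, 7, 8, 10} must be used), so D = 5.

5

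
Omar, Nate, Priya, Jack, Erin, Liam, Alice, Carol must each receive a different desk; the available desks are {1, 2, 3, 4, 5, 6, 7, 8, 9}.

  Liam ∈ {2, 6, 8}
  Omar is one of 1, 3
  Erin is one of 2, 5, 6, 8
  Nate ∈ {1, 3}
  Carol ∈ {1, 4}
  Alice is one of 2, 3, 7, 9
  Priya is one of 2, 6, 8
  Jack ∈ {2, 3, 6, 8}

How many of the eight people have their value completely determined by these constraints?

2

Omar and Nate between them cover only {1, 3} — a naked pair. Remove those values from Jack, Alice, Carol.
Carol must be 4 (only option left).
Priya, Jack, Liam share exactly the 3 values {2, 6, 8}; by pigeonhole those values go to them, so strike 2, 6, 8 from Erin, Alice.
Erin must be 5 (only option left).
Determined: Erin=5, Carol=4. The other people each still have more than one consistent value. That makes 2.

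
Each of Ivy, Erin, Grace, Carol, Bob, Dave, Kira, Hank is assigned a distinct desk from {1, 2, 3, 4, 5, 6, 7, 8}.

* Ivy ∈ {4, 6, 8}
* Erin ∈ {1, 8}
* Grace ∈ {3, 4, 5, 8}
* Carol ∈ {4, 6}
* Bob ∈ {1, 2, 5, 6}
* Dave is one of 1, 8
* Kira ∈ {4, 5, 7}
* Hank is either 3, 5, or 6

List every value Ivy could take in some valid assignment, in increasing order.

4, 6

Among the 8 variables, 2 fits only Bob (and all 8 values in {1, 2, 3, 4, 5, 6, 7, 8} must be used), so Bob = 2.
The 7 still-open variables draw from only 7 values {1, 3, 4, 5, 6, 7, 8}, so each is used; only Kira can be 7, hence Kira = 7.
The 2 variables Erin and Dave are confined to {1, 8}, which locks those values in; drop them from Ivy, Grace.
The 2 variables Ivy and Carol are confined to {4, 6}, which locks those values in; drop them from Grace, Hank.
No further eliminations apply; Ivy can still be any of 4, 6.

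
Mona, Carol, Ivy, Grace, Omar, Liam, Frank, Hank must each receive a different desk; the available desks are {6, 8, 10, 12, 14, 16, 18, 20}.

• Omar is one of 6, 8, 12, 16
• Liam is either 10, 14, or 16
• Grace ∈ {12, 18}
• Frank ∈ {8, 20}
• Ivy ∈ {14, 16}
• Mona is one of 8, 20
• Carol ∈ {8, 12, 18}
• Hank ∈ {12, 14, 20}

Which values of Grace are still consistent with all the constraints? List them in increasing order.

12, 18

Among the 8 variables, 6 fits only Omar (and all 8 values in {6, 8, 10, 12, 14, 16, 18, 20} must be used), so Omar = 6.
The 7 still-open variables draw from only 7 values {8, 10, 12, 14, 16, 18, 20}, so each is used; only Liam can be 10, hence Liam = 10.
The 6 still-open variables together cover exactly {8, 12, 14, 16, 18, 20} — 6 values for 6 variables — and 16 appears only in Ivy's list, so Ivy = 16.
Among the 5 still-open variables, 14 fits only Hank (and all 5 values in {8, 12, 14, 18, 20} must be used), so Hank = 14.
Mona and Frank share exactly the 2 values {8, 20}; by pigeonhole those values go to them, so strike 8, 20 from Carol.
No further eliminations apply; Grace can still be any of 12, 18.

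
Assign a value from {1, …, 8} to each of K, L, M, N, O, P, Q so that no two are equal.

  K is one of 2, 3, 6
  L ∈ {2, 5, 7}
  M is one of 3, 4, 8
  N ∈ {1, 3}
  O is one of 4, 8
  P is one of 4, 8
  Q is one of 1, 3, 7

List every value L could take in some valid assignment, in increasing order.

2, 5

The 2 variables O and P are confined to {4, 8}, which locks those values in; drop them from M.
M has just one choice, so M = 3. Remove 3 from K, N, Q.
N has just one choice, so N = 1. Eliminate 1 elsewhere: Q.
Q has just one choice, so Q = 7. Eliminate 7 elsewhere: L.
No further eliminations apply; L can still be any of 2, 5.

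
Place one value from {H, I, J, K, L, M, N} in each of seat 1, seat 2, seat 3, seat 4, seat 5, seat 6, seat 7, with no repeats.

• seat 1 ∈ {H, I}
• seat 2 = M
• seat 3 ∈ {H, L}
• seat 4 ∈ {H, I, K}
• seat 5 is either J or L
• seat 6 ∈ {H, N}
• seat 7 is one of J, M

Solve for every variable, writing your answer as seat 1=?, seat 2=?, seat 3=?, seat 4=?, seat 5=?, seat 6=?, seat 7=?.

seat 2 must be M (only option left). Eliminate M elsewhere: seat 7.
That leaves seat 7 = J. Strike J from seat 5.
seat 5 must be L (only option left). Strike L from seat 3.
seat 3 must be H (only option left). Strike H from seat 1, seat 4, seat 6.
seat 6 must be N (only option left).
seat 1 has just one choice, so seat 1 = I. Strike I from seat 4.
seat 4 has just one choice, so seat 4 = K.

seat 1=I, seat 2=M, seat 3=H, seat 4=K, seat 5=L, seat 6=N, seat 7=J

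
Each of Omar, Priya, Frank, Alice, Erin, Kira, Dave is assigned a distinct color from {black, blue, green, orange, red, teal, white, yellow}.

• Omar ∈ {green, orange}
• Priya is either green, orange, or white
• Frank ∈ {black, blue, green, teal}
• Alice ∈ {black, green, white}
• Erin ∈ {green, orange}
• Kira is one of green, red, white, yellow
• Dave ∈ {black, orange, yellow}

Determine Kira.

red

The 2 variables Omar and Erin are confined to {green, orange}, which locks those values in; drop them from Priya, Frank, Alice, Kira, Dave.
Priya's domain is down to {white}, so Priya = white. Eliminate white elsewhere: Alice, Kira.
Alice has just one choice, so Alice = black. Remove black from Frank, Dave.
That leaves Dave = yellow. Eliminate yellow elsewhere: Kira.
So Kira = red.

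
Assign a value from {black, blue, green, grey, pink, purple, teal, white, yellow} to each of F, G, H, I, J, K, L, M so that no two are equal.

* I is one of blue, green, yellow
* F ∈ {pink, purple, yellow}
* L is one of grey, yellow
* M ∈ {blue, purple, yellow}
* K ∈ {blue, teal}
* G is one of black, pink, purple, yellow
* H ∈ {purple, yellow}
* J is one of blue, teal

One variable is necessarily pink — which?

The 8 variables together cover exactly {black, blue, green, grey, pink, purple, teal, yellow} — 8 values for 8 variables — and black appears only in G's list, so G = black.
Among the 7 still-open variables, green fits only I (and all 7 values in {blue, green, grey, pink, purple, teal, yellow} must be used), so I = green.
Among the 6 still-open variables, grey fits only L (and all 6 values in {blue, grey, pink, purple, teal, yellow} must be used), so L = grey.
The 5 still-open variables draw from only 5 values {blue, pink, purple, teal, yellow}, so each is used; only F can be pink, hence F = pink.

F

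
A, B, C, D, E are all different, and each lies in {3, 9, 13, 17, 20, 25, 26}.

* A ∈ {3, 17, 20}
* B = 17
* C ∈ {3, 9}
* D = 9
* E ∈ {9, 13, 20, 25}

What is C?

3

B has just one choice, so B = 17. Strike 17 from A.
D must be 9 (only option left). Eliminate 9 elsewhere: C, E.
So C = 3.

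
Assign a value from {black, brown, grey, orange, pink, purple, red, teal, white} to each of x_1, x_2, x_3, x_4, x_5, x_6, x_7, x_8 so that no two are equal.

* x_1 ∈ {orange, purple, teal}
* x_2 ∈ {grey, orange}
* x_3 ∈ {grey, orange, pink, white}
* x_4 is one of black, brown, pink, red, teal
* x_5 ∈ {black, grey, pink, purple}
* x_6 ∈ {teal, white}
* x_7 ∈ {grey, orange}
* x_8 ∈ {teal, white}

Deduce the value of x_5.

x_2 and x_7 share exactly the 2 values {grey, orange}; by pigeonhole those values go to them, so strike grey, orange from x_1, x_3, x_5.
x_6 and x_8 share exactly the 2 values {teal, white}; by pigeonhole those values go to them, so strike teal, white from x_1, x_3, x_4.
x_1's domain is down to {purple}, so x_1 = purple. Strike purple from x_5.
x_3's domain is down to {pink}, so x_3 = pink. So x_4, x_5 can't be pink.
So x_5 = black.

black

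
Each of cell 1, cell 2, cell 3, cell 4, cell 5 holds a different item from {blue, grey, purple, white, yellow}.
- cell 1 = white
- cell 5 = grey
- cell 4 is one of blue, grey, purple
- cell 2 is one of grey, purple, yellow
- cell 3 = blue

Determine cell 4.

purple

cell 1 must be white (only option left).
cell 3 must be blue (only option left). Strike blue from cell 4.
That leaves cell 5 = grey. Eliminate grey elsewhere: cell 2, cell 4.
So cell 4 = purple.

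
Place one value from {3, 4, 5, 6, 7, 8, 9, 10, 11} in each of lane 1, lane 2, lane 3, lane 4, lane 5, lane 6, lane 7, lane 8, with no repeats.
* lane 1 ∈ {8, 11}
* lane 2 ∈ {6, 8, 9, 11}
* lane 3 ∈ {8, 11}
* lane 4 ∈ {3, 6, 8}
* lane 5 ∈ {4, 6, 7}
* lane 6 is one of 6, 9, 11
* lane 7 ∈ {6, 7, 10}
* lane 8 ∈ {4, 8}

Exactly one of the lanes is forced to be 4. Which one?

Among the 8 variables, 3 fits only lane 4 (and all 8 values in {3, 4, 6, 7, 8, 9, 10, 11} must be used), so lane 4 = 3.
The 7 still-open variables draw from only 7 values {4, 6, 7, 8, 9, 10, 11}, so each is used; only lane 7 can be 10, hence lane 7 = 10.
The 6 still-open variables together cover exactly {4, 6, 7, 8, 9, 11} — 6 values for 6 variables — and 7 appears only in lane 5's list, so lane 5 = 7.
The 5 still-open variables together cover exactly {4, 6, 8, 9, 11} — 5 values for 5 variables — and 4 appears only in lane 8's list, so lane 8 = 4.

lane 8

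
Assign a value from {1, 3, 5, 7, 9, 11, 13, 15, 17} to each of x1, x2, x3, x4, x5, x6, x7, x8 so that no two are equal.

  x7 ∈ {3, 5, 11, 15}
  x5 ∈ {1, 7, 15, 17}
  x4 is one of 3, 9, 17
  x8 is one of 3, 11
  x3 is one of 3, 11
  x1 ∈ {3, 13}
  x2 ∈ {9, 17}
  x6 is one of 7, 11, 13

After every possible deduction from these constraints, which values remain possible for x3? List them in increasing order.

The 2 variables x3 and x8 are confined to {3, 11}, which locks those values in; drop them from x1, x4, x6, x7.
That leaves x1 = 13. Strike 13 from x6.
x6 must be 7 (only option left). Strike 7 from x5.
x2 and x4 share exactly the 2 values {9, 17}; by pigeonhole those values go to them, so strike 9, 17 from x5.
No further eliminations apply; x3 can still be any of 3, 11.

3, 11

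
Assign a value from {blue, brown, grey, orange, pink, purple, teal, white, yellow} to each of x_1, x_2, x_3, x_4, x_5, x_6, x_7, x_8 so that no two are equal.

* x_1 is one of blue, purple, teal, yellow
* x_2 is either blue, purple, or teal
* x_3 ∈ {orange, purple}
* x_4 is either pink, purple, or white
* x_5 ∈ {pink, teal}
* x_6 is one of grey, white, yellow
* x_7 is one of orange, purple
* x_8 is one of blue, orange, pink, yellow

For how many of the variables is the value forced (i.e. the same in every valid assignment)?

Among the 8 variables, grey fits only x_6 (and all 8 values in {blue, grey, orange, pink, purple, teal, white, yellow} must be used), so x_6 = grey.
The 7 still-open variables together cover exactly {blue, orange, pink, purple, teal, white, yellow} — 7 values for 7 variables — and white appears only in x_4's list, so x_4 = white.
The 2 variables x_3 and x_7 are confined to {orange, purple}, which locks those values in; drop them from x_1, x_2, x_8.
Determined: x_4=white, x_6=grey. The other variables each still have more than one consistent value. That makes 2.

2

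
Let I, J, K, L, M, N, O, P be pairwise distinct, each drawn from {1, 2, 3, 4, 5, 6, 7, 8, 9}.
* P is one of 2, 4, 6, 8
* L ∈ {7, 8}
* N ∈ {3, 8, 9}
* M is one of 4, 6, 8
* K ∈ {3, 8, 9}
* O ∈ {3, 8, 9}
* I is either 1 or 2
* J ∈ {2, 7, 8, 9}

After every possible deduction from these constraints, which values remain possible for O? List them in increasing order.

3, 8, 9

Among the 8 variables, 1 fits only I (and all 8 values in {1, 2, 3, 4, 6, 7, 8, 9} must be used), so I = 1.
K, N, O between them cover only {3, 8, 9} — a naked triple. Remove those values from J, L, M, P.
L's domain is down to {7}, so L = 7. Strike 7 from J.
J has just one choice, so J = 2. Eliminate 2 elsewhere: P.
No further eliminations apply; O can still be any of 3, 8, 9.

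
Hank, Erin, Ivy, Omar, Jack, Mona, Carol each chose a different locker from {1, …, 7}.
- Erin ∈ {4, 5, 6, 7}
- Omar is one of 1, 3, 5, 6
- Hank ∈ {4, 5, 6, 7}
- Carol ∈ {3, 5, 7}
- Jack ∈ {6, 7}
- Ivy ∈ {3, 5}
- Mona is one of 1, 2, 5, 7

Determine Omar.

1

The 7 variables draw from only 7 values {1, 2, 3, 4, 5, 6, 7}, so each is used; only Mona can be 2, hence Mona = 2.
Among the 6 still-open variables, 1 fits only Omar (and all 6 values in {1, 3, 4, 5, 6, 7} must be used), so Omar = 1.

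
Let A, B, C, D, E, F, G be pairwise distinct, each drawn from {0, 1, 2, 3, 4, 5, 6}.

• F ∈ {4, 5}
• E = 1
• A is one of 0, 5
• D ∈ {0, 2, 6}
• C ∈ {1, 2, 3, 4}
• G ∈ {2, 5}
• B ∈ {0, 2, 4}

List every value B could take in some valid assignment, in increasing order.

E's domain is down to {1}, so E = 1. Remove 1 from C.
The 6 still-open variables together cover exactly {0, 2, 3, 4, 5, 6} — 6 values for 6 variables — and 3 appears only in C's list, so C = 3.
The 5 still-open variables draw from only 5 values {0, 2, 4, 5, 6}, so each is used; only D can be 6, hence D = 6.
No further eliminations apply; B can still be any of 0, 2, 4.

0, 2, 4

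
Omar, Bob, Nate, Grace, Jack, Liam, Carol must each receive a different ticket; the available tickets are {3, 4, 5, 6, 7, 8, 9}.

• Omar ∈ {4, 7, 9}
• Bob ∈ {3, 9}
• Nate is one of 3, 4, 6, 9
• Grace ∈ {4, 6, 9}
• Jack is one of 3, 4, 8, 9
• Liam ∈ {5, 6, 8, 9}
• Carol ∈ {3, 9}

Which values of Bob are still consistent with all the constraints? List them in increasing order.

3, 9

The 7 variables draw from only 7 values {3, 4, 5, 6, 7, 8, 9}, so each is used; only Liam can be 5, hence Liam = 5.
The 6 still-open variables draw from only 6 values {3, 4, 6, 7, 8, 9}, so each is used; only Omar can be 7, hence Omar = 7.
Among the 5 still-open variables, 8 fits only Jack (and all 5 values in {3, 4, 6, 8, 9} must be used), so Jack = 8.
Bob and Carol share exactly the 2 values {3, 9}; by pigeonhole those values go to them, so strike 3, 9 from Nate, Grace.
No further eliminations apply; Bob can still be any of 3, 9.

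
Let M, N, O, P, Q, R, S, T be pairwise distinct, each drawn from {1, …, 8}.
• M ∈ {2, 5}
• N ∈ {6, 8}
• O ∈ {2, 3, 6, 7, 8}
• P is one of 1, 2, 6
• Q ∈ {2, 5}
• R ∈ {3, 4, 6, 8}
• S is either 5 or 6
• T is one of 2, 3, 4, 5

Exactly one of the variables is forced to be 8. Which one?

N

The 8 variables together cover exactly {1, 2, 3, 4, 5, 6, 7, 8} — 8 values for 8 variables — and 1 appears only in P's list, so P = 1.
The 7 still-open variables draw from only 7 values {2, 3, 4, 5, 6, 7, 8}, so each is used; only O can be 7, hence O = 7.
M and Q share exactly the 2 values {2, 5}; by pigeonhole those values go to them, so strike 2, 5 from S, T.
S has just one choice, so S = 6. So N, R can't be 6.
So 8 goes to N.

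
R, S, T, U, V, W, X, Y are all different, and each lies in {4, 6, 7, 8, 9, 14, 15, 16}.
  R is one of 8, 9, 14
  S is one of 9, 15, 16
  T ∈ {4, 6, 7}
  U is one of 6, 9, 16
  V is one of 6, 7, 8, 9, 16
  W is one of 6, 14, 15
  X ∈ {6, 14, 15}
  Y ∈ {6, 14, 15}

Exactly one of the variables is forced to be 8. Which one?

Among the 8 variables, 4 fits only T (and all 8 values in {4, 6, 7, 8, 9, 14, 15, 16} must be used), so T = 4.
The 7 still-open variables draw from only 7 values {6, 7, 8, 9, 14, 15, 16}, so each is used; only V can be 7, hence V = 7.
The 6 still-open variables draw from only 6 values {6, 8, 9, 14, 15, 16}, so each is used; only R can be 8, hence R = 8.

R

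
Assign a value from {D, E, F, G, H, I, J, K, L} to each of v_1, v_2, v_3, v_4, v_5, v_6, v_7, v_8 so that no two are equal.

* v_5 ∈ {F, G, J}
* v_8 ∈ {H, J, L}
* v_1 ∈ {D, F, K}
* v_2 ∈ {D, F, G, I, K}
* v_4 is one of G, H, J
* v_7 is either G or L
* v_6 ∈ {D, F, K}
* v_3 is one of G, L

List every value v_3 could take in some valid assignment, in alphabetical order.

G, L

Among the 8 variables, I fits only v_2 (and all 8 values in {D, F, G, H, I, J, K, L} must be used), so v_2 = I.
v_3 and v_7 share exactly the 2 values {G, L}; by pigeonhole those values go to them, so strike G, L from v_4, v_5, v_8.
v_4 and v_8 share exactly the 2 values {H, J}; by pigeonhole those values go to them, so strike H, J from v_5.
That leaves v_5 = F. So v_1, v_6 can't be F.
No further eliminations apply; v_3 can still be any of G, L.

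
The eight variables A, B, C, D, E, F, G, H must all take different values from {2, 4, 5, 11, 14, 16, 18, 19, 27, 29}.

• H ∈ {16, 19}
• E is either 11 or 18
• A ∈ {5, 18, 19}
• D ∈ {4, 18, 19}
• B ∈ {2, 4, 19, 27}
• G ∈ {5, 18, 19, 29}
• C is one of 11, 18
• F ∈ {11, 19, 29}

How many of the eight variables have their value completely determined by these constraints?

C and E between them cover only {11, 18} — a naked pair. Remove those values from A, D, F, G.
The 3 variables A, F, G are confined to {5, 19, 29}, which locks those values in; drop them from B, D, H.
D's domain is down to {4}, so D = 4. Eliminate 4 elsewhere: B.
H has just one choice, so H = 16.
Determined: D=4, H=16. The other variables each still have more than one consistent value. That makes 2.

2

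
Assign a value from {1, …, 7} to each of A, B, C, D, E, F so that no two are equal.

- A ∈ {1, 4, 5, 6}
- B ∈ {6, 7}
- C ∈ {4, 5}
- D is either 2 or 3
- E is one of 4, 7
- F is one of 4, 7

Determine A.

1

E and F between them cover only {4, 7} — a naked pair. Remove those values from A, B, C.
B must be 6 (only option left). Remove 6 from A.
C has just one choice, so C = 5. Eliminate 5 elsewhere: A.
So A = 1.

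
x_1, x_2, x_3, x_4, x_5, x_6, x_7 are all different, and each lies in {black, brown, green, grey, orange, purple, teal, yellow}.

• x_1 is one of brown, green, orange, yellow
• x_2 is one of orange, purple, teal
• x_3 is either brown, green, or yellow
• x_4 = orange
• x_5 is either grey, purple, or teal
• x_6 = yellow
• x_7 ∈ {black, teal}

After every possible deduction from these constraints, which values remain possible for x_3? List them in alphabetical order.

x_4 must be orange (only option left). Remove orange from x_1, x_2.
x_6 must be yellow (only option left). Remove yellow from x_1, x_3.
No further eliminations apply; x_3 can still be any of brown, green.

brown, green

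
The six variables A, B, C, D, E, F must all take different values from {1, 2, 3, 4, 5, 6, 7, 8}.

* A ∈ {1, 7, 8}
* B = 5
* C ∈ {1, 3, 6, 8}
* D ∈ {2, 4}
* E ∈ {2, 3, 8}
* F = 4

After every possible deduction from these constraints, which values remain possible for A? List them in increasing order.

1, 7, 8

B's domain is down to {5}, so B = 5.
That leaves F = 4. Remove 4 from D.
D's domain is down to {2}, so D = 2. Remove 2 from E.
No further eliminations apply; A can still be any of 1, 7, 8.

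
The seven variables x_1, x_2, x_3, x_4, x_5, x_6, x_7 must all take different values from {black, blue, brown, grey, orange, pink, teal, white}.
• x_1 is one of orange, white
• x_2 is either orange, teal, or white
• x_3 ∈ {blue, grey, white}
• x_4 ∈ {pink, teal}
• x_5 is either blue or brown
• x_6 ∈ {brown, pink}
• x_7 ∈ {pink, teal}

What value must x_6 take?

The 7 variables draw from only 7 values {blue, brown, grey, orange, pink, teal, white}, so each is used; only x_3 can be grey, hence x_3 = grey.
The 6 still-open variables together cover exactly {blue, brown, orange, pink, teal, white} — 6 values for 6 variables — and blue appears only in x_5's list, so x_5 = blue.
The 5 still-open variables draw from only 5 values {brown, orange, pink, teal, white}, so each is used; only x_6 can be brown, hence x_6 = brown.

brown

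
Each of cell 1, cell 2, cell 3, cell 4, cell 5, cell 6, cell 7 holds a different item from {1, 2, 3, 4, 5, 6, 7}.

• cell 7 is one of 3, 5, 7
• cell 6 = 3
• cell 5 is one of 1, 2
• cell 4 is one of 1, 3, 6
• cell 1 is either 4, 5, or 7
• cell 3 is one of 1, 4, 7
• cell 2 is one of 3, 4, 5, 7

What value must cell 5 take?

cell 6 has just one choice, so cell 6 = 3. So cell 2, cell 4, cell 7 can't be 3.
The 6 still-open variables draw from only 6 values {1, 2, 4, 5, 6, 7}, so each is used; only cell 5 can be 2, hence cell 5 = 2.

2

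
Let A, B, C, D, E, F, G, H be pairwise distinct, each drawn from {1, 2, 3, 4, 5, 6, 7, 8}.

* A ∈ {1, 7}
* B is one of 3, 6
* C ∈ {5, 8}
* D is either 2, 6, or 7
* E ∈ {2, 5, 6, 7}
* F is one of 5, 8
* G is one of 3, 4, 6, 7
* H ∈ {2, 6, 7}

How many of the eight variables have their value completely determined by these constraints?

3

The 8 variables together cover exactly {1, 2, 3, 4, 5, 6, 7, 8} — 8 values for 8 variables — and 1 appears only in A's list, so A = 1.
Among the 7 still-open variables, 4 fits only G (and all 7 values in {2, 3, 4, 5, 6, 7, 8} must be used), so G = 4.
The 6 still-open variables draw from only 6 values {2, 3, 5, 6, 7, 8}, so each is used; only B can be 3, hence B = 3.
C and F share exactly the 2 values {5, 8}; by pigeonhole those values go to them, so strike 5, 8 from E.
Determined: A=1, B=3, G=4. The other variables each still have more than one consistent value. That makes 3.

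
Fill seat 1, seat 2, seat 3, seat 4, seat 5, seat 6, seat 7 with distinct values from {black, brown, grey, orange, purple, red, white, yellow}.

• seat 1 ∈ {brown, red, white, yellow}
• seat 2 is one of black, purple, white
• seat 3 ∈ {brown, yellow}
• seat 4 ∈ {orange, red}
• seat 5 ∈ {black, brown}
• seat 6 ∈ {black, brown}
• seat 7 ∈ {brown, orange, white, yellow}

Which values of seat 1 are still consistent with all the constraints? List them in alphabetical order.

red, white

Among the 7 variables, purple fits only seat 2 (and all 7 values in {black, brown, orange, purple, red, white, yellow} must be used), so seat 2 = purple.
seat 5 and seat 6 between them cover only {black, brown} — a naked pair. Remove those values from seat 1, seat 3, seat 7.
seat 3 must be yellow (only option left). Strike yellow from seat 1, seat 7.
No further eliminations apply; seat 1 can still be any of red, white.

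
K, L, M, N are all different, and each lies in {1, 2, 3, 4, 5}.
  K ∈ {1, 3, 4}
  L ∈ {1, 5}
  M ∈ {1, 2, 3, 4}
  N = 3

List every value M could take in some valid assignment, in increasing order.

1, 2, 4

N's domain is down to {3}, so N = 3. Strike 3 from K, M.
No further eliminations apply; M can still be any of 1, 2, 4.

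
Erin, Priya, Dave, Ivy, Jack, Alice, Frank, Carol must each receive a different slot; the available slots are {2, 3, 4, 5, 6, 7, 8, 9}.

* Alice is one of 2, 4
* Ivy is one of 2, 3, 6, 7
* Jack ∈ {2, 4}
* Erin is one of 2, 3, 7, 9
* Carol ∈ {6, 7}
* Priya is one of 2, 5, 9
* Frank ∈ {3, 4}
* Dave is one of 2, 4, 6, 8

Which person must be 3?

The 8 variables draw from only 8 values {2, 3, 4, 5, 6, 7, 8, 9}, so each is used; only Priya can be 5, hence Priya = 5.
The 7 still-open variables together cover exactly {2, 3, 4, 6, 7, 8, 9} — 7 values for 7 variables — and 8 appears only in Dave's list, so Dave = 8.
The 6 still-open variables draw from only 6 values {2, 3, 4, 6, 7, 9}, so each is used; only Erin can be 9, hence Erin = 9.
Jack and Alice between them cover only {2, 4} — a naked pair. Remove those values from Ivy, Frank.
So 3 goes to Frank.

Frank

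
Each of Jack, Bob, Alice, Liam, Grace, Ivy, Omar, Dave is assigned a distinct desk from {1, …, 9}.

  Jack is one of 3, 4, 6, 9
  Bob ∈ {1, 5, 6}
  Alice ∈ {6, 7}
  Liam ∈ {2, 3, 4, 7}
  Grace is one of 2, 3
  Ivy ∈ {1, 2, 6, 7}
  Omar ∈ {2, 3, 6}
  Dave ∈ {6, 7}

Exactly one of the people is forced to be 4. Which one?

The 8 variables draw from only 8 values {1, 2, 3, 4, 5, 6, 7, 9}, so each is used; only Bob can be 5, hence Bob = 5.
Among the 7 still-open variables, 1 fits only Ivy (and all 7 values in {1, 2, 3, 4, 6, 7, 9} must be used), so Ivy = 1.
The 6 still-open variables together cover exactly {2, 3, 4, 6, 7, 9} — 6 values for 6 variables — and 9 appears only in Jack's list, so Jack = 9.
The 5 still-open variables draw from only 5 values {2, 3, 4, 6, 7}, so each is used; only Liam can be 4, hence Liam = 4.

Liam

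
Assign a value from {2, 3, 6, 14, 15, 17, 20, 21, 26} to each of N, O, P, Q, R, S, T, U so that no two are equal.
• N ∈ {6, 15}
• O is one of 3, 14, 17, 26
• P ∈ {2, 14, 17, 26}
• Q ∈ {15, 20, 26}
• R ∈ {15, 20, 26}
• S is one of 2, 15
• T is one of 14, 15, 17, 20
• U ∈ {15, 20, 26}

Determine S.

2

The 8 variables draw from only 8 values {2, 3, 6, 14, 15, 17, 20, 26}, so each is used; only O can be 3, hence O = 3.
The 7 still-open variables together cover exactly {2, 6, 14, 15, 17, 20, 26} — 7 values for 7 variables — and 6 appears only in N's list, so N = 6.
Q, R, U between them cover only {15, 20, 26} — a naked triple. Remove those values from P, S, T.
So S = 2.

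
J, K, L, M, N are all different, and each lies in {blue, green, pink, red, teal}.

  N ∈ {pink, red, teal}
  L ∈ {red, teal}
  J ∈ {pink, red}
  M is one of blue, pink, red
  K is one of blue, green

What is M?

blue

The 5 variables together cover exactly {blue, green, pink, red, teal} — 5 values for 5 variables — and green appears only in K's list, so K = green.
Among the 4 still-open variables, blue fits only M (and all 4 values in {blue, pink, red, teal} must be used), so M = blue.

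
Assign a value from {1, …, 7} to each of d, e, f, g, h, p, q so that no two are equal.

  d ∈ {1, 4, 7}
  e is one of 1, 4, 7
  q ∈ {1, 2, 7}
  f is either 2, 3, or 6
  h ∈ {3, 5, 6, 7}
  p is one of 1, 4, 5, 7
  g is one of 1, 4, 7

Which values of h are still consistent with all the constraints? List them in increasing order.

The 3 variables d, e, g are confined to {1, 4, 7}, which locks those values in; drop them from h, p, q.
That leaves p = 5. So h can't be 5.
q must be 2 (only option left). Remove 2 from f.
No further eliminations apply; h can still be any of 3, 6.

3, 6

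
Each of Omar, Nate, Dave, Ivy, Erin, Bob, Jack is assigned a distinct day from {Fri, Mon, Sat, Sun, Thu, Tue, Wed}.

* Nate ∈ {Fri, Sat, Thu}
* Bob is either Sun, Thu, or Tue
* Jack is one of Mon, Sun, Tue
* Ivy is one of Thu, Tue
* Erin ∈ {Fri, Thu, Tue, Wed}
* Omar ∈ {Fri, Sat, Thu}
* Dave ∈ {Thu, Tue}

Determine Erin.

Wed

The 7 variables draw from only 7 values {Fri, Mon, Sat, Sun, Thu, Tue, Wed}, so each is used; only Jack can be Mon, hence Jack = Mon.
The 6 still-open variables together cover exactly {Fri, Sat, Sun, Thu, Tue, Wed} — 6 values for 6 variables — and Sun appears only in Bob's list, so Bob = Sun.
The 5 still-open variables together cover exactly {Fri, Sat, Thu, Tue, Wed} — 5 values for 5 variables — and Wed appears only in Erin's list, so Erin = Wed.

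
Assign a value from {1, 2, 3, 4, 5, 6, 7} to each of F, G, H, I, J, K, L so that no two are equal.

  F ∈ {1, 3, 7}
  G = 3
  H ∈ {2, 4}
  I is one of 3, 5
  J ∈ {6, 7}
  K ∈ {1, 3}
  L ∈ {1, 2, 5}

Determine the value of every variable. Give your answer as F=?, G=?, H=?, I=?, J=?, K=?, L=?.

G's domain is down to {3}, so G = 3. Eliminate 3 elsewhere: F, I, K.
That leaves I = 5. Strike 5 from L.
K must be 1 (only option left). Strike 1 from F, L.
L must be 2 (only option left). Strike 2 from H.
F has just one choice, so F = 7. So J can't be 7.
That leaves H = 4.
J must be 6 (only option left).

F=7, G=3, H=4, I=5, J=6, K=1, L=2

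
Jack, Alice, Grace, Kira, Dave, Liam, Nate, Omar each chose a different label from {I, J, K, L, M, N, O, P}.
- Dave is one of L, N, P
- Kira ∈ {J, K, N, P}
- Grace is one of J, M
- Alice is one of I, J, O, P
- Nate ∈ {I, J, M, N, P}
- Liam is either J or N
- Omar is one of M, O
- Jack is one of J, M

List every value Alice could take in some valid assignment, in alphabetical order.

The 8 variables draw from only 8 values {I, J, K, L, M, N, O, P}, so each is used; only Kira can be K, hence Kira = K.
Among the 7 still-open variables, L fits only Dave (and all 7 values in {I, J, L, M, N, O, P} must be used), so Dave = L.
The 2 variables Jack and Grace are confined to {J, M}, which locks those values in; drop them from Alice, Liam, Nate, Omar.
Liam must be N (only option left). So Nate can't be N.
Omar must be O (only option left). Eliminate O elsewhere: Alice.
No further eliminations apply; Alice can still be any of I, P.

I, P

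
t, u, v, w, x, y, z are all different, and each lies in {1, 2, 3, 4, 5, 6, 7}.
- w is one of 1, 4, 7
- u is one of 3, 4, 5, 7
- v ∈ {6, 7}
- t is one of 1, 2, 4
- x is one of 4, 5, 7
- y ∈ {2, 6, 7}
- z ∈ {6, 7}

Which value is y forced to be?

Among the 7 variables, 3 fits only u (and all 7 values in {1, 2, 3, 4, 5, 6, 7} must be used), so u = 3.
The 6 still-open variables draw from only 6 values {1, 2, 4, 5, 6, 7}, so each is used; only x can be 5, hence x = 5.
v and z share exactly the 2 values {6, 7}; by pigeonhole those values go to them, so strike 6, 7 from w, y.
So y = 2.

2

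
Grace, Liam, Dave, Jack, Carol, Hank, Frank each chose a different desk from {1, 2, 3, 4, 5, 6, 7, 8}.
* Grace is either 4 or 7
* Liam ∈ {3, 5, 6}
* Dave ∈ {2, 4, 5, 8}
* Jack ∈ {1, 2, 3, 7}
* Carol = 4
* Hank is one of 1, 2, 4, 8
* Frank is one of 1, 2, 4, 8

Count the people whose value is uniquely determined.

2

Carol's domain is down to {4}, so Carol = 4. So Grace, Dave, Hank, Frank can't be 4.
That leaves Grace = 7. Eliminate 7 elsewhere: Jack.
Determined: Grace=7, Carol=4. The other people each still have more than one consistent value. That makes 2.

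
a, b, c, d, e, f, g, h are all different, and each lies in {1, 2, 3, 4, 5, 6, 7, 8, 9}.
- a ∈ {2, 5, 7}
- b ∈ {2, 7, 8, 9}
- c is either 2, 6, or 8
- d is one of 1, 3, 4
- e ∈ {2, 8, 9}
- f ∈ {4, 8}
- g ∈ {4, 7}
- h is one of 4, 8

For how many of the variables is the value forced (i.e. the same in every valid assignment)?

3

f and h between them cover only {4, 8} — a naked pair. Remove those values from b, c, d, e, g.
g must be 7 (only option left). Eliminate 7 elsewhere: a, b.
b and e share exactly the 2 values {2, 9}; by pigeonhole those values go to them, so strike 2, 9 from a, c.
a must be 5 (only option left).
c has just one choice, so c = 6.
Determined: a=5, c=6, g=7. The other variables each still have more than one consistent value. That makes 3.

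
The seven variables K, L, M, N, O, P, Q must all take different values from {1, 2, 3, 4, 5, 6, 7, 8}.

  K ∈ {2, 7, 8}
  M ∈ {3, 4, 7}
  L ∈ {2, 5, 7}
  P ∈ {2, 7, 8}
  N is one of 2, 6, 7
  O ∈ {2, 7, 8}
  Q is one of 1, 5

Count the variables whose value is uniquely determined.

The 3 variables K, O, P are confined to {2, 7, 8}, which locks those values in; drop them from L, M, N.
L must be 5 (only option left). Eliminate 5 elsewhere: Q.
That leaves N = 6.
Q has just one choice, so Q = 1.
Determined: L=5, N=6, Q=1. The other variables each still have more than one consistent value. That makes 3.

3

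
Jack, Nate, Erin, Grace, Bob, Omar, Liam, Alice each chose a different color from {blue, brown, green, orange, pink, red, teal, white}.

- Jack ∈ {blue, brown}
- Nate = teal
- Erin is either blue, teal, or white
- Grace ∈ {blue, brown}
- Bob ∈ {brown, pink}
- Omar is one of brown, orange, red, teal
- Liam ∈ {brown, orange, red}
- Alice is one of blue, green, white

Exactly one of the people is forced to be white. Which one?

Nate's domain is down to {teal}, so Nate = teal. Eliminate teal elsewhere: Erin, Omar.
The 7 still-open variables together cover exactly {blue, brown, green, orange, pink, red, white} — 7 values for 7 variables — and green appears only in Alice's list, so Alice = green.
Among the 6 still-open variables, pink fits only Bob (and all 6 values in {blue, brown, orange, pink, red, white} must be used), so Bob = pink.
Among the 5 still-open variables, white fits only Erin (and all 5 values in {blue, brown, orange, red, white} must be used), so Erin = white.

Erin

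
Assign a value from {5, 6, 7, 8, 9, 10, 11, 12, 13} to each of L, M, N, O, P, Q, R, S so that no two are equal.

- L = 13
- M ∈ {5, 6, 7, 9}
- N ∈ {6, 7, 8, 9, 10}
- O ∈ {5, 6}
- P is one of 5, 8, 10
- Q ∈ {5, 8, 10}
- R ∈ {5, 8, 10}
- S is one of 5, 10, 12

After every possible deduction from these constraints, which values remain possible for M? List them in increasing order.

7, 9

L's domain is down to {13}, so L = 13.
The 7 still-open variables draw from only 7 values {5, 6, 7, 8, 9, 10, 12}, so each is used; only S can be 12, hence S = 12.
P, Q, R between them cover only {5, 8, 10} — a naked triple. Remove those values from M, N, O.
O must be 6 (only option left). Strike 6 from M, N.
No further eliminations apply; M can still be any of 7, 9.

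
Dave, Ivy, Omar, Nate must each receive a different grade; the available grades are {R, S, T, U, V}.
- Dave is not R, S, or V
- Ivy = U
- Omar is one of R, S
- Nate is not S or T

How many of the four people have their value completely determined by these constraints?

Ivy has just one choice, so Ivy = U. Eliminate U elsewhere: Dave, Nate.
That leaves Dave = T.
Determined: Dave=T, Ivy=U. The other people each still have more than one consistent value. That makes 2.

2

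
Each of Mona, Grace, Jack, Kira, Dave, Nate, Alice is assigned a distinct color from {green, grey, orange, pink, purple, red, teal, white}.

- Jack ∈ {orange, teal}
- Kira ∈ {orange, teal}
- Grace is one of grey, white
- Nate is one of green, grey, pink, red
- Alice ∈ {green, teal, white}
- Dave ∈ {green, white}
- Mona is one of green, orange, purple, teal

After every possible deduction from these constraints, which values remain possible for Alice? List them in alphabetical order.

green, white

Jack and Kira between them cover only {orange, teal} — a naked pair. Remove those values from Mona, Alice.
Dave and Alice share exactly the 2 values {green, white}; by pigeonhole those values go to them, so strike green, white from Mona, Grace, Nate.
Mona has just one choice, so Mona = purple.
Grace has just one choice, so Grace = grey. Eliminate grey elsewhere: Nate.
No further eliminations apply; Alice can still be any of green, white.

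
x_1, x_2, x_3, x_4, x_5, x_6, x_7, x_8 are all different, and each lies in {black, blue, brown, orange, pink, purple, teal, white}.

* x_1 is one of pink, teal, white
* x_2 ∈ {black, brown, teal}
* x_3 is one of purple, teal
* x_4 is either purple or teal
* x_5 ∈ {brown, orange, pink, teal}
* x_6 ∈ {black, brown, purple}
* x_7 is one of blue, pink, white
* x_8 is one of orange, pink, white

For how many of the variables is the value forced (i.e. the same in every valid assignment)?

The 8 variables together cover exactly {black, blue, brown, orange, pink, purple, teal, white} — 8 values for 8 variables — and blue appears only in x_7's list, so x_7 = blue.
x_3 and x_4 share exactly the 2 values {purple, teal}; by pigeonhole those values go to them, so strike purple, teal from x_1, x_2, x_5, x_6.
The 2 variables x_2 and x_6 are confined to {black, brown}, which locks those values in; drop them from x_5.
Determined: x_7=blue. The other variables each still have more than one consistent value. That makes 1.

1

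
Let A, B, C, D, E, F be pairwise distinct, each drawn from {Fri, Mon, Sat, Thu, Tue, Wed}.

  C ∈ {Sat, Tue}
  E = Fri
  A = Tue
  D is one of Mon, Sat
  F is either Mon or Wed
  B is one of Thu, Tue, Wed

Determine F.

Wed

A must be Tue (only option left). Remove Tue from B, C.
C's domain is down to {Sat}, so C = Sat. Remove Sat from D.
That leaves D = Mon. Remove Mon from F.
So F = Wed.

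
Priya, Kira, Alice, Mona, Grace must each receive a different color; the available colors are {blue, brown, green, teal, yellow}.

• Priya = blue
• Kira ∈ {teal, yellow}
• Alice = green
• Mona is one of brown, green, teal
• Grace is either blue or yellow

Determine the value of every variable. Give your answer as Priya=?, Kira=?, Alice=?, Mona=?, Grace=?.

Priya's domain is down to {blue}, so Priya = blue. Remove blue from Grace.
Alice must be green (only option left). Strike green from Mona.
That leaves Grace = yellow. Remove yellow from Kira.
Kira's domain is down to {teal}, so Kira = teal. Strike teal from Mona.
Mona must be brown (only option left).

Priya=blue, Kira=teal, Alice=green, Mona=brown, Grace=yellow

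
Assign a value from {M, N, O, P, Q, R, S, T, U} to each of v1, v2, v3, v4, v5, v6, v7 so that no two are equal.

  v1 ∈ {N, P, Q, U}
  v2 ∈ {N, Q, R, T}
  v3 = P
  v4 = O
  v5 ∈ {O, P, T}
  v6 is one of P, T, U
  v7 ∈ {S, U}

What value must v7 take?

S

v3 has just one choice, so v3 = P. Remove P from v1, v5, v6.
That leaves v4 = O. Eliminate O elsewhere: v5.
v5 has just one choice, so v5 = T. Remove T from v2, v6.
v6's domain is down to {U}, so v6 = U. Strike U from v1, v7.
So v7 = S.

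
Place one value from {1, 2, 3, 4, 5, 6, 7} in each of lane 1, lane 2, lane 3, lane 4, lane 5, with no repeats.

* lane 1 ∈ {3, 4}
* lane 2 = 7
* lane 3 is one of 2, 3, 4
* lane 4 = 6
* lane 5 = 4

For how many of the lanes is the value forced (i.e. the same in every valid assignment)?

lane 2 has just one choice, so lane 2 = 7.
lane 4 must be 6 (only option left).
lane 5 must be 4 (only option left). Strike 4 from lane 1, lane 3.
lane 1 must be 3 (only option left). Remove 3 from lane 3.
lane 3 must be 2 (only option left).
Every lane is fixed: lane 1=3, lane 2=7, lane 3=2, lane 4=6, lane 5=4. That makes 5.

5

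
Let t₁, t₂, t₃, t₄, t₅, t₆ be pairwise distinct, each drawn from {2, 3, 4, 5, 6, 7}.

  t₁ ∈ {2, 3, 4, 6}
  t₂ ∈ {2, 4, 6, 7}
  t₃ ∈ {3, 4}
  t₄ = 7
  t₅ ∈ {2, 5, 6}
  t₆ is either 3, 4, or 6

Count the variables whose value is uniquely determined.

t₄'s domain is down to {7}, so t₄ = 7. Remove 7 from t₂.
The 5 still-open variables draw from only 5 values {2, 3, 4, 5, 6}, so each is used; only t₅ can be 5, hence t₅ = 5.
Determined: t₄=7, t₅=5. The other variables each still have more than one consistent value. That makes 2.

2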